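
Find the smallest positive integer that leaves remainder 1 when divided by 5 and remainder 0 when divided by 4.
M = 5 × 4 = 20. M₁ = 4, y₁ ≡ 4 (mod 5). M₂ = 5, y₂ ≡ 1 (mod 4). z = 1×4×4 + 0×5×1 ≡ 16 (mod 20). The smallest positive such number is 16.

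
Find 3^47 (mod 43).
Using Fermat: 3^{42} ≡ 1 (mod 43). 47 ≡ 5 (mod 42). So 3^{47} ≡ 3^{5} ≡ 28 (mod 43)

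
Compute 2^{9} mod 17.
2

Using successive squaring:
Binary expansion of 9: 1001
Powers of 2 mod 17 (each is the square of the previous):
  2^1 ≡ 2 (mod 17)
  2^2 ≡ 2² = 4 ≡ 4 (mod 17)
  2^4 ≡ 4² = 16 ≡ 16 (mod 17)
  2^8 ≡ 16² = 256 ≡ 1 (mod 17)
9 = 8 + 1, so 2^9 = 2^8 × 2^1 ≡ 1 × 2 (mod 17)
Multiplying step by step:
  1 × 2 = 2 ≡ 2 (mod 17)
Result: 2^9 ≡ 2 (mod 17)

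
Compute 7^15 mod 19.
Using repeated squaring. 15 = 8 + 4 + 2 + 1 (binary 1111). Repeated squaring mod 19: 7^1 ≡ 7; 7^2 ≡ 7² = 49 ≡ 11; 7^4 ≡ 11² = 121 ≡ 7; 7^8 ≡ 7² = 49 ≡ 11. Multiply: 7^15 = 7^8 × 7^4 × 7^2 × 7^1 ≡ 11 × 7 × 11 × 7 (mod 19): 11 × 7 = 77 ≡ 1; 1 × 11 = 11 ≡ 11; 11 × 7 = 77 ≡ 1. So 7^15 ≡ 1 (mod 19).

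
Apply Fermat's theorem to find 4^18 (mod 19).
By Fermat's Little Theorem, 4^{18} ≡ 1 (mod 19) since 19 is prime and gcd(4, 19) = 1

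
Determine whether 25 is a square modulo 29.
By Euler's criterion: 25^{14} ≡ 1 (mod 29). Since this equals 1, 25 is a QR.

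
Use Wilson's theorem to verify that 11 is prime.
(10)! mod 11 = 10. Since this equals -1 (mod 11), Wilson confirms 11 is prime.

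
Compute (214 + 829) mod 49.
14

(214 + 829) = 1043
1043 mod 49 = 14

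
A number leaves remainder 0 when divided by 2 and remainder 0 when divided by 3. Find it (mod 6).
M = 2 × 3 = 6. M₁ = 3, y₁ ≡ 1 (mod 2). M₂ = 2, y₂ ≡ 2 (mod 3). z = 0×3×1 + 0×2×2 ≡ 0 (mod 6)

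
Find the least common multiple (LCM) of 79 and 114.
9006

First find GCD(79, 114) using the Euclidean algorithm:
79 = 0 × 114 + 79
114 = 1 × 79 + 35
79 = 2 × 35 + 9
35 = 3 × 9 + 8
9 = 1 × 8 + 1
8 = 8 × 1 + 0
GCD(79, 114) = 1

LCM formula: LCM(a, b) = (a × b) / GCD(a, b)
LCM(79, 114) = (79 × 114) / 1
LCM(79, 114) = 9006 / 1
LCM(79, 114) = 9006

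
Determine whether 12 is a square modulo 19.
By Euler's criterion: 12^{9} ≡ 18 (mod 19). Since this equals -1 (≡ 18), 12 is not a QR.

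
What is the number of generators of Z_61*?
Number of primitive roots mod 61 = φ(60) = 16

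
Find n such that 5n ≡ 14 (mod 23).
12

Since gcd(5, 23) = 1 divides 14, a solution exists.
Multiply both sides by the inverse of 5 mod 23:
  5^(-1) mod 23 = 14
  x ≡ 14 × 14 ≡ 196 ≡ 12 (mod 23)
Verification: 5 × 12 = 60 = 2 × 23 + 14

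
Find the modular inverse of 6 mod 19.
6^(-1) ≡ 16 (mod 19). Verification: 6 × 16 = 96 ≡ 1 (mod 19)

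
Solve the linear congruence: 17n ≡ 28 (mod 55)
34

Since gcd(17, 55) = 1 divides 28, a solution exists.
Multiply both sides by the inverse of 17 mod 55:
  17^(-1) mod 55 = 13
  x ≡ 13 × 28 ≡ 364 ≡ 34 (mod 55)
Verification: 17 × 34 = 578 = 10 × 55 + 28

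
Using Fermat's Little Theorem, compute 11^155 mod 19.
By Fermat: 11^{18} ≡ 1 (mod 19). 155 = 8×18 + 11. So 11^{155} ≡ 11^{11} ≡ 7 (mod 19)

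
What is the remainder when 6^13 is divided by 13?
Using Fermat: 6^{12} ≡ 1 (mod 13). 13 ≡ 1 (mod 12). So 6^{13} ≡ 6^{1} ≡ 6 (mod 13)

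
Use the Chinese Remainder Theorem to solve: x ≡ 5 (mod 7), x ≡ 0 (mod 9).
M = 7 × 9 = 63. M₁ = 9, y₁ ≡ 4 (mod 7). M₂ = 7, y₂ ≡ 4 (mod 9). x = 5×9×4 + 0×7×4 ≡ 54 (mod 63)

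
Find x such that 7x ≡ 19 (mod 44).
9

Since gcd(7, 44) = 1 divides 19, a solution exists.
Multiply both sides by the inverse of 7 mod 44:
  7^(-1) mod 44 = 19
  x ≡ 19 × 19 ≡ 361 ≡ 9 (mod 44)
Verification: 7 × 9 = 63 = 1 × 44 + 19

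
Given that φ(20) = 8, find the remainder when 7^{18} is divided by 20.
By Euler: 7^{8} ≡ 1 (mod 20) since gcd(7, 20) = 1. 18 = 2×8 + 2. So 7^{18} ≡ 7^{2} ≡ 9 (mod 20)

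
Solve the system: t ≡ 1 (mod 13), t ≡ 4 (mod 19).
M = 13 × 19 = 247. M₁ = 19, y₁ ≡ 11 (mod 13). M₂ = 13, y₂ ≡ 3 (mod 19). t = 1×19×11 + 4×13×3 ≡ 118 (mod 247)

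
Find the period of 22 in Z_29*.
Powers of 22 mod 29: 22^1≡22, 22^2≡20, 22^3≡5, 22^4≡23, 22^5≡13, 22^6≡25, 22^7≡28, 22^8≡7, 22^9≡9, 22^10≡24, 22^11≡6, 22^12≡16, 22^13≡4, 22^14≡1. Order = 14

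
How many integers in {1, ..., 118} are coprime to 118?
58

Prime factorization: 118 = 2 × 59
Using the formula φ(n) = n × Π(1 - 1/p) for each prime factor p:
φ(118) = 118 × (1 - 1/2) × (1 - 1/59)
φ(118) = 58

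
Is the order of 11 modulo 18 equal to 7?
No, the actual order is 6, not 7.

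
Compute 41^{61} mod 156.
41

Using successive squaring:
Binary expansion of 61: 111101
Powers of 41 mod 156 (each is the square of the previous):
  41^1 ≡ 41 (mod 156)
  41^2 ≡ 41² = 1681 ≡ 121 (mod 156)
  41^4 ≡ 121² = 14641 ≡ 133 (mod 156)
  41^8 ≡ 133² = 17689 ≡ 61 (mod 156)
  41^16 ≡ 61² = 3721 ≡ 133 (mod 156)
  41^32 ≡ 133² = 17689 ≡ 61 (mod 156)
61 = 32 + 16 + 8 + 4 + 1, so 41^61 = 41^32 × 41^16 × 41^8 × 41^4 × 41^1 ≡ 61 × 133 × 61 × 133 × 41 (mod 156)
Multiplying step by step:
  61 × 133 = 8113 ≡ 1 (mod 156)
  1 × 61 = 61 ≡ 61 (mod 156)
  61 × 133 = 8113 ≡ 1 (mod 156)
  1 × 41 = 41 ≡ 41 (mod 156)
Result: 41^61 ≡ 41 (mod 156)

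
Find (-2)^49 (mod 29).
Using Fermat: (-2)^{28} ≡ 1 (mod 29). 49 ≡ 21 (mod 28). So (-2)^{49} ≡ (-2)^{21} ≡ 12 (mod 29)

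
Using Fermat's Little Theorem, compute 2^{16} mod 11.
9

By Fermat's Little Theorem, a^(p-1) ≡ 1 (mod p) for prime p and gcd(a, p) = 1
Here p = 11, so 2^10 ≡ 1 (mod 11)
We can reduce the exponent: 16 mod 10 = 6
So 2^16 ≡ 2^6 (mod 11)
Computing: 2^6 mod 11 = 9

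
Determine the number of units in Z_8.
4

Prime factorization: 8 = 2^3
Using the formula φ(n) = n × Π(1 - 1/p) for each prime factor p:
φ(8) = 8 × (1 - 1/2)
φ(8) = 4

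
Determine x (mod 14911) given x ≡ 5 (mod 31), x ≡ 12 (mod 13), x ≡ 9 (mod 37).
12219

Using the Chinese Remainder Theorem:
M = product of moduli = 14911
For equation 1: M_1 = 481, 481 ≡ 16 (mod 31), inverse of 481 mod 31 is 2 (check: 16 × 2 = 32 ≡ 1 (mod 31))
For equation 2: M_2 = 1147, 1147 ≡ 3 (mod 13), inverse of 1147 mod 13 is 9 (check: 3 × 9 = 27 ≡ 1 (mod 13))
For equation 3: M_3 = 403, 403 ≡ 33 (mod 37), inverse of 403 mod 37 is 9 (check: 33 × 9 = 297 ≡ 1 (mod 37))
Combine: x ≡ Σ r_i×M_i×(M_i⁻¹ mod m_i) = 5×481×2 + 12×1147×9 + 9×403×9 = 4810 + 123876 + 32643 = 161329
161329 mod 14911 = 12219
x ≡ 12219 (mod 14911)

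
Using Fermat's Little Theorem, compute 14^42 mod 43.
By Fermat's Little Theorem, 14^{42} ≡ 1 (mod 43) since 43 is prime and gcd(14, 43) = 1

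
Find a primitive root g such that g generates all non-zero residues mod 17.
p - 1 = 16 has prime divisors 2. h is a primitive root mod 17 iff h^(16/q) ≢ 1 (mod 17) for each such q.
h = 2: 2^8 ≡ 1 (mod 17); 2^8 ≡ 1, so not a primitive root.
h = 3: 3^8 ≡ 16 (mod 17); none is 1, so 3 has order 16 and is a primitive root.
The smallest primitive root mod 17 is g = 3.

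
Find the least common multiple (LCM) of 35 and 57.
1995

First find GCD(35, 57) using the Euclidean algorithm:
35 = 0 × 57 + 35
57 = 1 × 35 + 22
35 = 1 × 22 + 13
22 = 1 × 13 + 9
13 = 1 × 9 + 4
9 = 2 × 4 + 1
4 = 4 × 1 + 0
GCD(35, 57) = 1

LCM formula: LCM(a, b) = (a × b) / GCD(a, b)
LCM(35, 57) = (35 × 57) / 1
LCM(35, 57) = 1995 / 1
LCM(35, 57) = 1995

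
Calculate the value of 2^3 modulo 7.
3 = 2 + 1 (binary 11). Repeated squaring mod 7: 2^1 ≡ 2; 2^2 ≡ 2² = 4 ≡ 4. Multiply: 2^3 = 2^2 × 2^1 ≡ 4 × 2 (mod 7): 4 × 2 = 8 ≡ 1. So 2^3 ≡ 1 (mod 7).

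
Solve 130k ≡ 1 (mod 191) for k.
130^(-1) ≡ 72 (mod 191). Verification: 130 × 72 = 9360 ≡ 1 (mod 191)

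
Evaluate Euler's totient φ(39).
24

Prime factorization: 39 = 3 × 13
Using the formula φ(n) = n × Π(1 - 1/p) for each prime factor p:
φ(39) = 39 × (1 - 1/3) × (1 - 1/13)
φ(39) = 24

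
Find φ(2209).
2162

Prime factorization: 2209 = 47^2
Using the formula φ(n) = n × Π(1 - 1/p) for each prime factor p:
φ(2209) = 2209 × (1 - 1/47)
φ(2209) = 2162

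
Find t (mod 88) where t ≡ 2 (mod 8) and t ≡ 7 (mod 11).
M = 8 × 11 = 88. M₁ = 11, y₁ ≡ 3 (mod 8). M₂ = 8, y₂ ≡ 7 (mod 11). t = 2×11×3 + 7×8×7 ≡ 18 (mod 88)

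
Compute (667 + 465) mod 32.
12

(667 + 465) = 1132
1132 mod 32 = 12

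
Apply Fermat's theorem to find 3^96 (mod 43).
By Fermat: 3^{42} ≡ 1 (mod 43). 96 = 2×42 + 12. So 3^{96} ≡ 3^{12} ≡ 4 (mod 43)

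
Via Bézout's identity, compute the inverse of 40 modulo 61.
Extended GCD: 40(29) + 61(-19) = 1. So 40^(-1) ≡ 29 ≡ 29 (mod 61). Verify: 40 × 29 = 1160 ≡ 1 (mod 61)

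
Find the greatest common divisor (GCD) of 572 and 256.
4

Using the Euclidean algorithm:
572 = 2 × 256 + 60
256 = 4 × 60 + 16
60 = 3 × 16 + 12
16 = 1 × 12 + 4
12 = 3 × 4 + 0

GCD(572, 256) = 4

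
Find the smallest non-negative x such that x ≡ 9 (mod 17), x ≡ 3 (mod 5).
43

Using the Chinese Remainder Theorem:
M = product of moduli = 85
For equation 1: M_1 = 5, 5 ≡ 5 (mod 17), inverse of 5 mod 17 is 7 (check: 5 × 7 = 35 ≡ 1 (mod 17))
For equation 2: M_2 = 17, 17 ≡ 2 (mod 5), inverse of 17 mod 5 is 3 (check: 2 × 3 = 6 ≡ 1 (mod 5))
Combine: x ≡ Σ r_i×M_i×(M_i⁻¹ mod m_i) = 9×5×7 + 3×17×3 = 315 + 153 = 468
468 mod 85 = 43
x ≡ 43 (mod 85)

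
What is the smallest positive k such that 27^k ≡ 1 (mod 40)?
Powers of 27 mod 40: 27^1≡27, 27^2≡9, 27^3≡3, 27^4≡1. Order = 4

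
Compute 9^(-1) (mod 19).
9^(-1) ≡ 17 (mod 19). Verification: 9 × 17 = 153 ≡ 1 (mod 19)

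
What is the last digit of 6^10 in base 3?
6 ≡ 0 (mod 3). 10 = 8 + 2 (binary 1010). Repeated squaring mod 3: 0^1 ≡ 0; 0^2 ≡ 0² = 0 ≡ 0; 0^4 ≡ 0² = 0 ≡ 0; 0^8 ≡ 0² = 0 ≡ 0. Multiply: 6^10 ≡ 0^8 × 0^2 ≡ 0 × 0 (mod 3): 0 × 0 = 0 ≡ 0. So 6^10 ≡ 0 (mod 3).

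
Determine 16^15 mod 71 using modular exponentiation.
Using repeated squaring. 15 = 8 + 4 + 2 + 1 (binary 1111). Repeated squaring mod 71: 16^1 ≡ 16; 16^2 ≡ 16² = 256 ≡ 43; 16^4 ≡ 43² = 1849 ≡ 3; 16^8 ≡ 3² = 9 ≡ 9. Multiply: 16^15 = 16^8 × 16^4 × 16^2 × 16^1 ≡ 9 × 3 × 43 × 16 (mod 71): 9 × 3 = 27 ≡ 27; 27 × 43 = 1161 ≡ 25; 25 × 16 = 400 ≡ 45. So 16^15 ≡ 45 (mod 71).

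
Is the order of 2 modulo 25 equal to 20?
Yes, ord_25(2) = 20.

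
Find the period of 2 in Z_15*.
Powers of 2 mod 15: 2^1≡2, 2^2≡4, 2^3≡8, 2^4≡1. Order = 4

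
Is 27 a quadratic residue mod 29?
By Euler's criterion: 27^{14} ≡ 28 (mod 29). Since this equals -1 (≡ 28), 27 is not a QR.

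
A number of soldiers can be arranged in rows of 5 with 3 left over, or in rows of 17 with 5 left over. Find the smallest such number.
M = 5 × 17 = 85. M₁ = 17, y₁ ≡ 3 (mod 5). M₂ = 5, y₂ ≡ 7 (mod 17). m = 3×17×3 + 5×5×7 ≡ 73 (mod 85). The smallest positive such number is 73.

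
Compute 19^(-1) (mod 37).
19^(-1) ≡ 2 (mod 37). Verification: 19 × 2 = 38 ≡ 1 (mod 37)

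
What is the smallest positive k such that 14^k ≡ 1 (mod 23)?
Powers of 14 mod 23: 14^1≡14, 14^2≡12, 14^3≡7, 14^4≡6, 14^5≡15, 14^6≡3, 14^7≡19, 14^8≡13, 14^9≡21, 14^10≡18, 14^11≡22, 14^12≡9, 14^13≡11, 14^14≡16, 14^15≡17, 14^16≡8, 14^17≡20, 14^18≡4, 14^19≡10, 14^20≡2, 14^21≡5, 14^22≡1. Order = 22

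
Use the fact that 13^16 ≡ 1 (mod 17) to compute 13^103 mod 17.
By Fermat: 13^{16} ≡ 1 (mod 17). 103 = 6×16 + 7. So 13^{103} ≡ 13^{7} ≡ 4 (mod 17)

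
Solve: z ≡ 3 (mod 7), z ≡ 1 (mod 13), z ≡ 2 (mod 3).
M = 7 × 13 × 3 = 273. M₁ = 39, y₁ ≡ 2 (mod 7). M₂ = 21, y₂ ≡ 5 (mod 13). M₃ = 91, y₃ ≡ 1 (mod 3). z = 3×39×2 + 1×21×5 + 2×91×1 ≡ 248 (mod 273)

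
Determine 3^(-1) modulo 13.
3^(-1) ≡ 9 (mod 13). Verification: 3 × 9 = 27 ≡ 1 (mod 13)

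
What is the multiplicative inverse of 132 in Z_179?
132^(-1) ≡ 99 (mod 179). Verification: 132 × 99 = 13068 ≡ 1 (mod 179)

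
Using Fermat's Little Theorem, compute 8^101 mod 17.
By Fermat: 8^{16} ≡ 1 (mod 17). 101 = 6×16 + 5. So 8^{101} ≡ 8^{5} ≡ 9 (mod 17)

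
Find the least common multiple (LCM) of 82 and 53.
4346

First find GCD(82, 53) using the Euclidean algorithm:
82 = 1 × 53 + 29
53 = 1 × 29 + 24
29 = 1 × 24 + 5
24 = 4 × 5 + 4
5 = 1 × 4 + 1
4 = 4 × 1 + 0
GCD(82, 53) = 1

LCM formula: LCM(a, b) = (a × b) / GCD(a, b)
LCM(82, 53) = (82 × 53) / 1
LCM(82, 53) = 4346 / 1
LCM(82, 53) = 4346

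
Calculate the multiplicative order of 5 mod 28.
Powers of 5 mod 28: 5^1≡5, 5^2≡25, 5^3≡13, 5^4≡9, 5^5≡17, 5^6≡1. Order = 6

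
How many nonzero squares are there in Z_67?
For prime 67, there are (p-1)/2 = (67-1)/2 = 33 quadratic residues (excluding 0).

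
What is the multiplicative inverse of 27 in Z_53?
2

Using Extended Euclidean Algorithm:
gcd(27, 53) = 1
Bezout coefficients: 27 × 2 + 53 × -1 = 1
So 27 × 2 ≡ 1 (mod 53)
The inverse is 2 mod 53 = 2
Verification: 27 × 2 = 54 = 1 × 53 + 1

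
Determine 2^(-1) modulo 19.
2^(-1) ≡ 10 (mod 19). Verification: 2 × 10 = 20 ≡ 1 (mod 19)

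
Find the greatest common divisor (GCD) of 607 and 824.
1

Using the Euclidean algorithm:
607 = 0 × 824 + 607
824 = 1 × 607 + 217
607 = 2 × 217 + 173
217 = 1 × 173 + 44
173 = 3 × 44 + 41
44 = 1 × 41 + 3
41 = 13 × 3 + 2
3 = 1 × 2 + 1
2 = 2 × 1 + 0

GCD(607, 824) = 1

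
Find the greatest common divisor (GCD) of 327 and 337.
1

Using the Euclidean algorithm:
327 = 0 × 337 + 327
337 = 1 × 327 + 10
327 = 32 × 10 + 7
10 = 1 × 7 + 3
7 = 2 × 3 + 1
3 = 3 × 1 + 0

GCD(327, 337) = 1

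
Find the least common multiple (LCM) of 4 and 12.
12

First find GCD(4, 12) using the Euclidean algorithm:
4 = 0 × 12 + 4
12 = 3 × 4 + 0
GCD(4, 12) = 4

LCM formula: LCM(a, b) = (a × b) / GCD(a, b)
LCM(4, 12) = (4 × 12) / 4
LCM(4, 12) = 48 / 4
LCM(4, 12) = 12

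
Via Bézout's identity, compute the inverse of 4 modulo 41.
Extended GCD: 4(-10) + 41(1) = 1. So 4^(-1) ≡ 31 ≡ 31 (mod 41). Verify: 4 × 31 = 124 ≡ 1 (mod 41)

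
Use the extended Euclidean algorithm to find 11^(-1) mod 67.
Extended GCD: 11(-6) + 67(1) = 1. So 11^(-1) ≡ 61 ≡ 61 (mod 67). Verify: 11 × 61 = 671 ≡ 1 (mod 67)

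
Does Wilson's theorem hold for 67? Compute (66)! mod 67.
(66)! mod 67 = 66. Since this equals -1 (mod 67), Wilson confirms 67 is prime.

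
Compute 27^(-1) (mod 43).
27^(-1) ≡ 8 (mod 43). Verification: 27 × 8 = 216 ≡ 1 (mod 43)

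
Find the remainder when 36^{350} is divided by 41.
By Fermat: 36^{40} ≡ 1 (mod 41). 350 = 8×40 + 30. So 36^{350} ≡ 36^{30} ≡ 40 (mod 41)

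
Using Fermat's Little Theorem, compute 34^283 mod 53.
By Fermat: 34^{52} ≡ 1 (mod 53). 283 = 5×52 + 23. So 34^{283} ≡ 34^{23} ≡ 41 (mod 53)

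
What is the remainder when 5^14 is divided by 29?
Using repeated squaring. 14 = 8 + 4 + 2 (binary 1110). Repeated squaring mod 29: 5^1 ≡ 5; 5^2 ≡ 5² = 25 ≡ 25; 5^4 ≡ 25² = 625 ≡ 16; 5^8 ≡ 16² = 256 ≡ 24. Multiply: 5^14 = 5^8 × 5^4 × 5^2 ≡ 24 × 16 × 25 (mod 29): 24 × 16 = 384 ≡ 7; 7 × 25 = 175 ≡ 1. So 5^14 ≡ 1 (mod 29).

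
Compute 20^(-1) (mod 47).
20^(-1) ≡ 40 (mod 47). Verification: 20 × 40 = 800 ≡ 1 (mod 47)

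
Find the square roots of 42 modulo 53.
The square roots of 42 mod 53 are 28 and 25. Verify: 28² = 784 ≡ 42 (mod 53)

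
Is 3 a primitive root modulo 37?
No

To verify, check if 3^(36/q) ≢ 1 (mod 37) for each prime divisor q of 36
Divisors of 36 = 36: [1, 2, 3, 4, 6, 9, 12, 18, 36]
  3^(36/2) = 3^18 ≡ 1 (mod 37)
  3^(36/3) = 3^12 ≡ 10 (mod 37)
Conclusion: 3 is not a primitive root modulo 37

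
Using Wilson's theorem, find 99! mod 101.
(100)! = (99)! × (100) ≡ -1 (mod 101). So (99)! ≡ -1 × (100)^(-1) ≡ (-1)×(-1) = 1 (mod 101)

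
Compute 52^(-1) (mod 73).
52^(-1) ≡ 66 (mod 73). Verification: 52 × 66 = 3432 ≡ 1 (mod 73)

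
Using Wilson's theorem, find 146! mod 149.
(148)! = (146)! × (147) × (148) ≡ -1 (mod 149). So (146)! ≡ -1 × [(148)(147)]^(-1) ≡ 74 (mod 149)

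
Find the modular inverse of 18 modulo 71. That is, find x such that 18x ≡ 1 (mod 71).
4

Using Extended Euclidean Algorithm:
gcd(18, 71) = 1
Bezout coefficients: 18 × 4 + 71 × -1 = 1
So 18 × 4 ≡ 1 (mod 71)
The inverse is 4 mod 71 = 4
Verification: 18 × 4 = 72 = 1 × 71 + 1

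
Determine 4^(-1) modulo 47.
4^(-1) ≡ 12 (mod 47). Verification: 4 × 12 = 48 ≡ 1 (mod 47)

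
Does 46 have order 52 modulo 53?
p - 1 = 52 has prime divisors 2, 13. Check 46^(52/q) mod 53 for each: 46^(52/2) = 46^26 ≡ 1, 46^(52/13) = 46^4 ≡ 16 (mod 53). Since 46^26 ≡ 1 (mod 53), the order of 46 divides 26 (in fact the order is 13) ≠ 52, so it is not a primitive root.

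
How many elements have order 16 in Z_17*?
Number of primitive roots mod 17 = φ(16) = 8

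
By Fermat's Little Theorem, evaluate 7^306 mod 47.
By Fermat: 7^{46} ≡ 1 (mod 47). 306 = 6×46 + 30. So 7^{306} ≡ 7^{30} ≡ 9 (mod 47)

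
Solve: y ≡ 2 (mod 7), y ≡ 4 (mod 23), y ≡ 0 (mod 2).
M = 7 × 23 × 2 = 322. M₁ = 46, y₁ ≡ 2 (mod 7). M₂ = 14, y₂ ≡ 5 (mod 23). M₃ = 161, y₃ ≡ 1 (mod 2). y = 2×46×2 + 4×14×5 + 0×161×1 ≡ 142 (mod 322)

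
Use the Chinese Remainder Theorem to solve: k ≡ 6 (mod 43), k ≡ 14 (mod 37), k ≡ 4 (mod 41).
28171

Using the Chinese Remainder Theorem:
M = product of moduli = 65231
For equation 1: M_1 = 1517, 1517 ≡ 12 (mod 43), inverse of 1517 mod 43 is 18 (check: 12 × 18 = 216 ≡ 1 (mod 43))
For equation 2: M_2 = 1763, 1763 ≡ 24 (mod 37), inverse of 1763 mod 37 is 17 (check: 24 × 17 = 408 ≡ 1 (mod 37))
For equation 3: M_3 = 1591, 1591 ≡ 33 (mod 41), inverse of 1591 mod 41 is 5 (check: 33 × 5 = 165 ≡ 1 (mod 41))
Combine: k ≡ Σ r_i×M_i×(M_i⁻¹ mod m_i) = 6×1517×18 + 14×1763×17 + 4×1591×5 = 163836 + 419594 + 31820 = 615250
615250 mod 65231 = 28171
k ≡ 28171 (mod 65231)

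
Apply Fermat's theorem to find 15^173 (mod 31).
By Fermat: 15^{30} ≡ 1 (mod 31). 173 ≡ 23 (mod 30). So 15^{173} ≡ 15^{23} ≡ 27 (mod 31)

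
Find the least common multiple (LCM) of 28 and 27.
756

First find GCD(28, 27) using the Euclidean algorithm:
28 = 1 × 27 + 1
27 = 27 × 1 + 0
GCD(28, 27) = 1

LCM formula: LCM(a, b) = (a × b) / GCD(a, b)
LCM(28, 27) = (28 × 27) / 1
LCM(28, 27) = 756 / 1
LCM(28, 27) = 756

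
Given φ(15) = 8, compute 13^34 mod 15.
By Euler: 13^{8} ≡ 1 (mod 15) since gcd(13, 15) = 1. 34 = 4×8 + 2. So 13^{34} ≡ 13^{2} ≡ 4 (mod 15)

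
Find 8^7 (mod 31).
7 = 4 + 2 + 1 (binary 111). Repeated squaring mod 31: 8^1 ≡ 8; 8^2 ≡ 8² = 64 ≡ 2; 8^4 ≡ 2² = 4 ≡ 4. Multiply: 8^7 = 8^4 × 8^2 × 8^1 ≡ 4 × 2 × 8 (mod 31): 4 × 2 = 8 ≡ 8; 8 × 8 = 64 ≡ 2. So 8^7 ≡ 2 (mod 31).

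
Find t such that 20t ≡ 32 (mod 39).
25

Since gcd(20, 39) = 1 divides 32, a solution exists.
Multiply both sides by the inverse of 20 mod 39:
  20^(-1) mod 39 = 2
  x ≡ 2 × 32 ≡ 64 ≡ 25 (mod 39)
Verification: 20 × 25 = 500 = 12 × 39 + 32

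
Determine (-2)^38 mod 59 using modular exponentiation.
Using repeated squaring. (-2) ≡ 57 (mod 59). 38 = 32 + 4 + 2 (binary 100110). Repeated squaring mod 59: 57^1 ≡ 57; 57^2 ≡ 57² = 3249 ≡ 4; 57^4 ≡ 4² = 16 ≡ 16; 57^8 ≡ 16² = 256 ≡ 20; 57^16 ≡ 20² = 400 ≡ 46; 57^32 ≡ 46² = 2116 ≡ 51. Multiply: (-2)^38 ≡ 57^32 × 57^4 × 57^2 ≡ 51 × 16 × 4 (mod 59): 51 × 16 = 816 ≡ 49; 49 × 4 = 196 ≡ 19. So (-2)^38 ≡ 19 (mod 59).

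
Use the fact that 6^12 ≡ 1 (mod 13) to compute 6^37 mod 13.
By Fermat: 6^{12} ≡ 1 (mod 13). 37 = 3×12 + 1. So 6^{37} ≡ 6^{1} ≡ 6 (mod 13)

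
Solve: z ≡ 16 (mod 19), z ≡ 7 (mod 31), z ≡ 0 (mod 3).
M = 19 × 31 × 3 = 1767. M₁ = 93, y₁ ≡ 9 (mod 19). M₂ = 57, y₂ ≡ 6 (mod 31). M₃ = 589, y₃ ≡ 1 (mod 3). z = 16×93×9 + 7×57×6 + 0×589×1 ≡ 1650 (mod 1767)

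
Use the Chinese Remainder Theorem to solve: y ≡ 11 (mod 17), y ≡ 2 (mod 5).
62

Using the Chinese Remainder Theorem:
M = product of moduli = 85
For equation 1: M_1 = 5, 5 ≡ 5 (mod 17), inverse of 5 mod 17 is 7 (check: 5 × 7 = 35 ≡ 1 (mod 17))
For equation 2: M_2 = 17, 17 ≡ 2 (mod 5), inverse of 17 mod 5 is 3 (check: 2 × 3 = 6 ≡ 1 (mod 5))
Combine: y ≡ Σ r_i×M_i×(M_i⁻¹ mod m_i) = 11×5×7 + 2×17×3 = 385 + 102 = 487
487 mod 85 = 62
y ≡ 62 (mod 85)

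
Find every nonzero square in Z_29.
QRs mod 29: {1, 4, 5, 6, 7, 9, 13, 16, 20, 22, 23, 24, 25, 28}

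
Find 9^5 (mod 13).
5 = 4 + 1 (binary 101). Repeated squaring mod 13: 9^1 ≡ 9; 9^2 ≡ 9² = 81 ≡ 3; 9^4 ≡ 3² = 9 ≡ 9. Multiply: 9^5 = 9^4 × 9^1 ≡ 9 × 9 (mod 13): 9 × 9 = 81 ≡ 3. So 9^5 ≡ 3 (mod 13).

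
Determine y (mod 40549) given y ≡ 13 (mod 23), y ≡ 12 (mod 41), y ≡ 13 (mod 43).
7925

Using the Chinese Remainder Theorem:
M = product of moduli = 40549
For equation 1: M_1 = 1763, 1763 ≡ 15 (mod 23), inverse of 1763 mod 23 is 20 (check: 15 × 20 = 300 ≡ 1 (mod 23))
For equation 2: M_2 = 989, 989 ≡ 5 (mod 41), inverse of 989 mod 41 is 33 (check: 5 × 33 = 165 ≡ 1 (mod 41))
For equation 3: M_3 = 943, 943 ≡ 40 (mod 43), inverse of 943 mod 43 is 14 (check: 40 × 14 = 560 ≡ 1 (mod 43))
Combine: y ≡ Σ r_i×M_i×(M_i⁻¹ mod m_i) = 13×1763×20 + 12×989×33 + 13×943×14 = 458380 + 391644 + 171626 = 1021650
1021650 mod 40549 = 7925
y ≡ 7925 (mod 40549)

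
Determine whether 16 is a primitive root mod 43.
p - 1 = 42 has prime divisors 2, 3, 7. Check 16^(42/q) mod 43 for each: 16^(42/2) = 16^21 ≡ 1, 16^(42/3) = 16^14 ≡ 1, 16^(42/7) = 16^6 ≡ 35 (mod 43). Since 16^21 ≡ 1 (mod 43), the order of 16 divides 21 (in fact the order is 7) ≠ 42, so it is not a primitive root.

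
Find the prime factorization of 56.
2^3 × 7

Divide by primes starting from smallest:
56 ÷ 2 = 28
28 ÷ 2 = 14
14 ÷ 2 = 7
7 ÷ 7 = 1

56 = 2^3 × 7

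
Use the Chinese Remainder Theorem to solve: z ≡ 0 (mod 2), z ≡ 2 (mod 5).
M = 2 × 5 = 10. M₁ = 5, y₁ ≡ 1 (mod 2). M₂ = 2, y₂ ≡ 3 (mod 5). z = 0×5×1 + 2×2×3 ≡ 2 (mod 10)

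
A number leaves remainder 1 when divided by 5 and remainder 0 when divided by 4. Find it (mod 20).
M = 5 × 4 = 20. M₁ = 4, y₁ ≡ 4 (mod 5). M₂ = 5, y₂ ≡ 1 (mod 4). z = 1×4×4 + 0×5×1 ≡ 16 (mod 20)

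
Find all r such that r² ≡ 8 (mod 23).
The square roots of 8 mod 23 are 13 and 10. Verify: 13² = 169 ≡ 8 (mod 23)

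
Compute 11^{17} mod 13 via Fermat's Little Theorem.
7

By Fermat's Little Theorem, a^(p-1) ≡ 1 (mod p) for prime p and gcd(a, p) = 1
Here p = 13, so 11^12 ≡ 1 (mod 13)
We can reduce the exponent: 17 mod 12 = 5
So 11^17 ≡ 11^5 (mod 13)
Computing: 11^5 mod 13 = 7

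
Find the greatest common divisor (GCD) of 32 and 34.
2

Using the Euclidean algorithm:
32 = 0 × 34 + 32
34 = 1 × 32 + 2
32 = 16 × 2 + 0

GCD(32, 34) = 2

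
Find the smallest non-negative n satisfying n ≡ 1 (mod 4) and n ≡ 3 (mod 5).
M = 4 × 5 = 20. M₁ = 5, y₁ ≡ 1 (mod 4). M₂ = 4, y₂ ≡ 4 (mod 5). n = 1×5×1 + 3×4×4 ≡ 13 (mod 20)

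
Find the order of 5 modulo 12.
Powers of 5 mod 12: 5^1≡5, 5^2≡1. Order = 2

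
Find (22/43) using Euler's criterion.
(22/43) = 22^{21} mod 43 = -1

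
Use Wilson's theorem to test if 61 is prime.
(60)! mod 61 = 60. Since 60 ≡ -1 (mod 61), 61 is prime.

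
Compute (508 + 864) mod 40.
12

(508 + 864) = 1372
1372 mod 40 = 12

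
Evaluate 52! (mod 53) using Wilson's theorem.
By Wilson's theorem, (52)! ≡ -1 ≡ 52 (mod 53)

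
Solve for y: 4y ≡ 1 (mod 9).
7

Since gcd(4, 9) = 1 divides 1, a solution exists.
Multiply both sides by the inverse of 4 mod 9:
  4^(-1) mod 9 = 7
  x ≡ 7 × 1 ≡ 7 ≡ 7 (mod 9)
Verification: 4 × 7 = 28 = 3 × 9 + 1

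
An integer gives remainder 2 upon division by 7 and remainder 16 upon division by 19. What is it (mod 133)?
M = 7 × 19 = 133. M₁ = 19, y₁ ≡ 3 (mod 7). M₂ = 7, y₂ ≡ 11 (mod 19). x = 2×19×3 + 16×7×11 ≡ 16 (mod 133). The smallest positive such number is 16.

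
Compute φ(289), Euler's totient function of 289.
272

Prime factorization: 289 = 17^2
Using the formula φ(n) = n × Π(1 - 1/p) for each prime factor p:
φ(289) = 289 × (1 - 1/17)
φ(289) = 272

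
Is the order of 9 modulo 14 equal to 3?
Yes, ord_14(9) = 3.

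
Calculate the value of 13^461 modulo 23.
Using Fermat: 13^{22} ≡ 1 (mod 23). 461 ≡ 21 (mod 22). So 13^{461} ≡ 13^{21} ≡ 16 (mod 23)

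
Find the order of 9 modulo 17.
Powers of 9 mod 17: 9^1≡9, 9^2≡13, 9^3≡15, 9^4≡16, 9^5≡8, 9^6≡4, 9^7≡2, 9^8≡1. Order = 8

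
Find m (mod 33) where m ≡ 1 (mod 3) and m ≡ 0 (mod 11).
M = 3 × 11 = 33. M₁ = 11, y₁ ≡ 2 (mod 3). M₂ = 3, y₂ ≡ 4 (mod 11). m = 1×11×2 + 0×3×4 ≡ 22 (mod 33)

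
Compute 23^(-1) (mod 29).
23^(-1) ≡ 24 (mod 29). Verification: 23 × 24 = 552 ≡ 1 (mod 29)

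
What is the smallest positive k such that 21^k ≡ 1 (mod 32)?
Powers of 21 mod 32: 21^1≡21, 21^2≡25, 21^3≡13, 21^4≡17, 21^5≡5, 21^6≡9, 21^7≡29, 21^8≡1. Order = 8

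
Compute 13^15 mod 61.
Using repeated squaring. 15 = 8 + 4 + 2 + 1 (binary 1111). Repeated squaring mod 61: 13^1 ≡ 13; 13^2 ≡ 13² = 169 ≡ 47; 13^4 ≡ 47² = 2209 ≡ 13; 13^8 ≡ 13² = 169 ≡ 47. Multiply: 13^15 = 13^8 × 13^4 × 13^2 × 13^1 ≡ 47 × 13 × 47 × 13 (mod 61): 47 × 13 = 611 ≡ 1; 1 × 47 = 47 ≡ 47; 47 × 13 = 611 ≡ 1. So 13^15 ≡ 1 (mod 61).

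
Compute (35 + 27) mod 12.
2

(35 + 27) = 62
62 mod 12 = 2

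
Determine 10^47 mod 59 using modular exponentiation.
Using repeated squaring. 47 = 32 + 8 + 4 + 2 + 1 (binary 101111). Repeated squaring mod 59: 10^1 ≡ 10; 10^2 ≡ 10² = 100 ≡ 41; 10^4 ≡ 41² = 1681 ≡ 29; 10^8 ≡ 29² = 841 ≡ 15; 10^16 ≡ 15² = 225 ≡ 48; 10^32 ≡ 48² = 2304 ≡ 3. Multiply: 10^47 = 10^32 × 10^8 × 10^4 × 10^2 × 10^1 ≡ 3 × 15 × 29 × 41 × 10 (mod 59): 3 × 15 = 45 ≡ 45; 45 × 29 = 1305 ≡ 7; 7 × 41 = 287 ≡ 51; 51 × 10 = 510 ≡ 38. So 10^47 ≡ 38 (mod 59).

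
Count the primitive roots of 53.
24

The number of primitive roots modulo p is φ(p-1) = φ(52)
φ(52) = 24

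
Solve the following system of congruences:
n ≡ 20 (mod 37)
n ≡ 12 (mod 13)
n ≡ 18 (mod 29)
13155

Using the Chinese Remainder Theorem:
M = product of moduli = 13949
For equation 1: M_1 = 377, 377 ≡ 7 (mod 37), inverse of 377 mod 37 is 16 (check: 7 × 16 = 112 ≡ 1 (mod 37))
For equation 2: M_2 = 1073, 1073 ≡ 7 (mod 13), inverse of 1073 mod 13 is 2 (check: 7 × 2 = 14 ≡ 1 (mod 13))
For equation 3: M_3 = 481, 481 ≡ 17 (mod 29), inverse of 481 mod 29 is 12 (check: 17 × 12 = 204 ≡ 1 (mod 29))
Combine: n ≡ Σ r_i×M_i×(M_i⁻¹ mod m_i) = 20×377×16 + 12×1073×2 + 18×481×12 = 120640 + 25752 + 103896 = 250288
250288 mod 13949 = 13155
n ≡ 13155 (mod 13949)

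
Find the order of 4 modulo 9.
Powers of 4 mod 9: 4^1≡4, 4^2≡7, 4^3≡1. Order = 3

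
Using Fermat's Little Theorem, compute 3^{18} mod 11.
5

By Fermat's Little Theorem, a^(p-1) ≡ 1 (mod p) for prime p and gcd(a, p) = 1
Here p = 11, so 3^10 ≡ 1 (mod 11)
We can reduce the exponent: 18 mod 10 = 8
So 3^18 ≡ 3^8 (mod 11)
Computing: 3^8 mod 11 = 5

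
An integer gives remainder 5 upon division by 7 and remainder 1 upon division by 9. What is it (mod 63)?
M = 7 × 9 = 63. M₁ = 9, y₁ ≡ 4 (mod 7). M₂ = 7, y₂ ≡ 4 (mod 9). y = 5×9×4 + 1×7×4 ≡ 19 (mod 63). The smallest positive such number is 19.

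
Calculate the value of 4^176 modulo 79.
Using Fermat: 4^{78} ≡ 1 (mod 79). 176 ≡ 20 (mod 78). So 4^{176} ≡ 4^{20} ≡ 2 (mod 79)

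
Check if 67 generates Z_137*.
p - 1 = 136 has prime divisors 2, 17. Check 67^(136/q) mod 137 for each: 67^(136/2) = 67^68 ≡ 136, 67^(136/17) = 67^8 ≡ 115 (mod 137). None of these is 1, so 67 has order 136 = φ(137), so it is a primitive root mod 137.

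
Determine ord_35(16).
Powers of 16 mod 35: 16^1≡16, 16^2≡11, 16^3≡1. Order = 3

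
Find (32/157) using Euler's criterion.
(32/157) = 32^{78} mod 157 = -1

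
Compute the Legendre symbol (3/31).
(3/31) = 3^{15} mod 31 = -1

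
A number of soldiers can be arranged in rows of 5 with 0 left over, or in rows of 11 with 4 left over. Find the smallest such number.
M = 5 × 11 = 55. M₁ = 11, y₁ ≡ 1 (mod 5). M₂ = 5, y₂ ≡ 9 (mod 11). r = 0×11×1 + 4×5×9 ≡ 15 (mod 55). The smallest positive such number is 15.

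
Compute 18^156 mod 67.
Using Fermat: 18^{66} ≡ 1 (mod 67). 156 ≡ 24 (mod 66). So 18^{156} ≡ 18^{24} ≡ 62 (mod 67)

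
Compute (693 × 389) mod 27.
9

(693 × 389) = 269577
269577 mod 27 = 9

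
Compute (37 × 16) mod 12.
4

(37 × 16) = 592
592 mod 12 = 4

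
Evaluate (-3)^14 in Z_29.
Using repeated squaring. (-3) ≡ 26 (mod 29). 14 = 8 + 4 + 2 (binary 1110). Repeated squaring mod 29: 26^1 ≡ 26; 26^2 ≡ 26² = 676 ≡ 9; 26^4 ≡ 9² = 81 ≡ 23; 26^8 ≡ 23² = 529 ≡ 7. Multiply: (-3)^14 ≡ 26^8 × 26^4 × 26^2 ≡ 7 × 23 × 9 (mod 29): 7 × 23 = 161 ≡ 16; 16 × 9 = 144 ≡ 28. So (-3)^14 ≡ 28 (mod 29).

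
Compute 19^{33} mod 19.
0

Using successive squaring:
Binary expansion of 33: 100001
Powers of 19 mod 19 (each is the square of the previous):
  19^1 ≡ 0 (mod 19)
  19^2 ≡ 0² = 0 ≡ 0 (mod 19)
  19^4 ≡ 0² = 0 ≡ 0 (mod 19)
  19^8 ≡ 0² = 0 ≡ 0 (mod 19)
  19^16 ≡ 0² = 0 ≡ 0 (mod 19)
  19^32 ≡ 0² = 0 ≡ 0 (mod 19)
33 = 32 + 1, so 19^33 = 19^32 × 19^1 ≡ 0 × 0 (mod 19)
Multiplying step by step:
  0 × 0 = 0 ≡ 0 (mod 19)
Result: 19^33 ≡ 0 (mod 19)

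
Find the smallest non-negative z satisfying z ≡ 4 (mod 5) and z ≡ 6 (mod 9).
M = 5 × 9 = 45. M₁ = 9, y₁ ≡ 4 (mod 5). M₂ = 5, y₂ ≡ 2 (mod 9). z = 4×9×4 + 6×5×2 ≡ 24 (mod 45)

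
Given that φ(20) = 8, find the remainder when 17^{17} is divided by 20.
By Euler: 17^{8} ≡ 1 (mod 20) since gcd(17, 20) = 1. 17 = 2×8 + 1. So 17^{17} ≡ 17^{1} ≡ 17 (mod 20)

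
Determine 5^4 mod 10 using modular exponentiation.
4 = 4 (binary 100). Repeated squaring mod 10: 5^1 ≡ 5; 5^2 ≡ 5² = 25 ≡ 5; 5^4 ≡ 5² = 25 ≡ 5. So 5^4 ≡ 5 (mod 10).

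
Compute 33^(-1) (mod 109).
76

Using Extended Euclidean Algorithm:
gcd(33, 109) = 1
Bezout coefficients: 33 × -33 + 109 × 10 = 1
So 33 × -33 ≡ 1 (mod 109)
The inverse is -33 mod 109 = 76
Verification: 33 × 76 = 2508 = 23 × 109 + 1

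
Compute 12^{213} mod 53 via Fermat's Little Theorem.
50

By Fermat's Little Theorem, a^(p-1) ≡ 1 (mod p) for prime p and gcd(a, p) = 1
Here p = 53, so 12^52 ≡ 1 (mod 53)
We can reduce the exponent: 213 mod 52 = 5
So 12^213 ≡ 12^5 (mod 53)
Computing: 12^5 mod 53 = 50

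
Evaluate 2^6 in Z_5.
6 = 4 + 2 (binary 110). Repeated squaring mod 5: 2^1 ≡ 2; 2^2 ≡ 2² = 4 ≡ 4; 2^4 ≡ 4² = 16 ≡ 1. Multiply: 2^6 = 2^4 × 2^2 ≡ 1 × 4 (mod 5): 1 × 4 = 4 ≡ 4. So 2^6 ≡ 4 (mod 5).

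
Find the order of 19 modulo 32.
Powers of 19 mod 32: 19^1≡19, 19^2≡9, 19^3≡11, 19^4≡17, 19^5≡3, 19^6≡25, 19^7≡27, 19^8≡1. Order = 8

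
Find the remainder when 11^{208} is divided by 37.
By Fermat: 11^{36} ≡ 1 (mod 37). 208 = 5×36 + 28. So 11^{208} ≡ 11^{28} ≡ 26 (mod 37)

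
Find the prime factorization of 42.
2 × 3 × 7

Divide by primes starting from smallest:
42 ÷ 2 = 21
21 ÷ 3 = 7
7 ÷ 7 = 1

42 = 2 × 3 × 7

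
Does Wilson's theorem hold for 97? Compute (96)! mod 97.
(96)! mod 97 = 96. Since this equals -1 (mod 97), Wilson confirms 97 is prime.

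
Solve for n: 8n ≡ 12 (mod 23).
13

Since gcd(8, 23) = 1 divides 12, a solution exists.
Multiply both sides by the inverse of 8 mod 23:
  8^(-1) mod 23 = 3
  x ≡ 3 × 12 ≡ 36 ≡ 13 (mod 23)
Verification: 8 × 13 = 104 = 4 × 23 + 12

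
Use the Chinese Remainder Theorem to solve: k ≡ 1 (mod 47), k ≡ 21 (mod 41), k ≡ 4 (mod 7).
2727

Using the Chinese Remainder Theorem:
M = product of moduli = 13489
For equation 1: M_1 = 287, 287 ≡ 5 (mod 47), inverse of 287 mod 47 is 19 (check: 5 × 19 = 95 ≡ 1 (mod 47))
For equation 2: M_2 = 329, 329 ≡ 1 (mod 41), inverse of 329 mod 41 is 1 (check: 1 × 1 = 1 ≡ 1 (mod 41))
For equation 3: M_3 = 1927, 1927 ≡ 2 (mod 7), inverse of 1927 mod 7 is 4 (check: 2 × 4 = 8 ≡ 1 (mod 7))
Combine: k ≡ Σ r_i×M_i×(M_i⁻¹ mod m_i) = 1×287×19 + 21×329×1 + 4×1927×4 = 5453 + 6909 + 30832 = 43194
43194 mod 13489 = 2727
k ≡ 2727 (mod 13489)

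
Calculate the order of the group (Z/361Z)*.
342

Prime factorization: 361 = 19^2
Using the formula φ(n) = n × Π(1 - 1/p) for each prime factor p:
φ(361) = 361 × (1 - 1/19)
φ(361) = 342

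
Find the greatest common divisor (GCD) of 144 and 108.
36

Using the Euclidean algorithm:
144 = 1 × 108 + 36
108 = 3 × 36 + 0

GCD(144, 108) = 36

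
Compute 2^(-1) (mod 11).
2^(-1) ≡ 6 (mod 11). Verification: 2 × 6 = 12 ≡ 1 (mod 11)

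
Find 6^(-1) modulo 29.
5

Using Extended Euclidean Algorithm:
gcd(6, 29) = 1
Bezout coefficients: 6 × 5 + 29 × -1 = 1
So 6 × 5 ≡ 1 (mod 29)
The inverse is 5 mod 29 = 5
Verification: 6 × 5 = 30 = 1 × 29 + 1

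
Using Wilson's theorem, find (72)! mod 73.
By Wilson's theorem, (72)! ≡ -1 ≡ 72 (mod 73)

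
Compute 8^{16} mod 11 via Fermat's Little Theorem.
3

By Fermat's Little Theorem, a^(p-1) ≡ 1 (mod p) for prime p and gcd(a, p) = 1
Here p = 11, so 8^10 ≡ 1 (mod 11)
We can reduce the exponent: 16 mod 10 = 6
So 8^16 ≡ 8^6 (mod 11)
Computing: 8^6 mod 11 = 3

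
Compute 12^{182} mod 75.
69

Using successive squaring:
Binary expansion of 182: 10110110
Powers of 12 mod 75 (each is the square of the previous):
  12^1 ≡ 12 (mod 75)
  12^2 ≡ 12² = 144 ≡ 69 (mod 75)
  12^4 ≡ 69² = 4761 ≡ 36 (mod 75)
  12^8 ≡ 36² = 1296 ≡ 21 (mod 75)
  12^16 ≡ 21² = 441 ≡ 66 (mod 75)
  12^32 ≡ 66² = 4356 ≡ 6 (mod 75)
  12^64 ≡ 6² = 36 ≡ 36 (mod 75)
  12^128 ≡ 36² = 1296 ≡ 21 (mod 75)
182 = 128 + 32 + 16 + 4 + 2, so 12^182 = 12^128 × 12^32 × 12^16 × 12^4 × 12^2 ≡ 21 × 6 × 66 × 36 × 69 (mod 75)
Multiplying step by step:
  21 × 6 = 126 ≡ 51 (mod 75)
  51 × 66 = 3366 ≡ 66 (mod 75)
  66 × 36 = 2376 ≡ 51 (mod 75)
  51 × 69 = 3519 ≡ 69 (mod 75)
Result: 12^182 ≡ 69 (mod 75)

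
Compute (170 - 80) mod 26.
12

(170 - 80) = 90
90 mod 26 = 12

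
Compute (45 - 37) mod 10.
8

(45 - 37) = 8
8 mod 10 = 8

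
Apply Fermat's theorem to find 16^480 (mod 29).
By Fermat: 16^{28} ≡ 1 (mod 29). 480 ≡ 4 (mod 28). So 16^{480} ≡ 16^{4} ≡ 25 (mod 29)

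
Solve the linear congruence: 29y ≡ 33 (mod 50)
27

Since gcd(29, 50) = 1 divides 33, a solution exists.
Multiply both sides by the inverse of 29 mod 50:
  29^(-1) mod 50 = 19
  x ≡ 19 × 33 ≡ 627 ≡ 27 (mod 50)
Verification: 29 × 27 = 783 = 15 × 50 + 33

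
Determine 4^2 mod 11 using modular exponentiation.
2 = 2 (binary 10). Repeated squaring mod 11: 4^1 ≡ 4; 4^2 ≡ 4² = 16 ≡ 5. So 4^2 ≡ 5 (mod 11).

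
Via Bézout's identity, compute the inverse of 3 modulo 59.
Extended GCD: 3(20) + 59(-1) = 1. So 3^(-1) ≡ 20 ≡ 20 (mod 59). Verify: 3 × 20 = 60 ≡ 1 (mod 59)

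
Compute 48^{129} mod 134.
8

Using successive squaring:
Binary expansion of 129: 10000001
Powers of 48 mod 134 (each is the square of the previous):
  48^1 ≡ 48 (mod 134)
  48^2 ≡ 48² = 2304 ≡ 26 (mod 134)
  48^4 ≡ 26² = 676 ≡ 6 (mod 134)
  48^8 ≡ 6² = 36 ≡ 36 (mod 134)
  48^16 ≡ 36² = 1296 ≡ 90 (mod 134)
  48^32 ≡ 90² = 8100 ≡ 60 (mod 134)
  48^64 ≡ 60² = 3600 ≡ 116 (mod 134)
  48^128 ≡ 116² = 13456 ≡ 56 (mod 134)
129 = 128 + 1, so 48^129 = 48^128 × 48^1 ≡ 56 × 48 (mod 134)
Multiplying step by step:
  56 × 48 = 2688 ≡ 8 (mod 134)
Result: 48^129 ≡ 8 (mod 134)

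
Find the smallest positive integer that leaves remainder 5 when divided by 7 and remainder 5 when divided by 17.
M = 7 × 17 = 119. M₁ = 17, y₁ ≡ 5 (mod 7). M₂ = 7, y₂ ≡ 5 (mod 17). z = 5×17×5 + 5×7×5 ≡ 5 (mod 119). The smallest positive such number is 5.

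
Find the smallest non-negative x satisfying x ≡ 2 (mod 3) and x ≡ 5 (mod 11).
M = 3 × 11 = 33. M₁ = 11, y₁ ≡ 2 (mod 3). M₂ = 3, y₂ ≡ 4 (mod 11). x = 2×11×2 + 5×3×4 ≡ 5 (mod 33)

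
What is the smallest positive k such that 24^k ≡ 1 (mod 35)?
Powers of 24 mod 35: 24^1≡24, 24^2≡16, 24^3≡34, 24^4≡11, 24^5≡19, 24^6≡1. Order = 6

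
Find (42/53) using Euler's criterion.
(42/53) = 42^{26} mod 53 = 1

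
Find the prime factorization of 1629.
3^2 × 181

Divide by primes starting from smallest:
1629 ÷ 3 = 543
543 ÷ 3 = 181
181 ÷ 181 = 1

1629 = 3^2 × 181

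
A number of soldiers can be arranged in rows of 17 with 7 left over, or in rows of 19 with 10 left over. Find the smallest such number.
M = 17 × 19 = 323. M₁ = 19, y₁ ≡ 9 (mod 17). M₂ = 17, y₂ ≡ 9 (mod 19). n = 7×19×9 + 10×17×9 ≡ 143 (mod 323). The smallest positive such number is 143.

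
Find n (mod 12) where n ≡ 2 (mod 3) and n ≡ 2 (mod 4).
M = 3 × 4 = 12. M₁ = 4, y₁ ≡ 1 (mod 3). M₂ = 3, y₂ ≡ 3 (mod 4). n = 2×4×1 + 2×3×3 ≡ 2 (mod 12)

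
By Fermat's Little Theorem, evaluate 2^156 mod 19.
By Fermat: 2^{18} ≡ 1 (mod 19). 156 = 8×18 + 12. So 2^{156} ≡ 2^{12} ≡ 11 (mod 19)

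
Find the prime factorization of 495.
3^2 × 5 × 11

Divide by primes starting from smallest:
495 ÷ 3 = 165
165 ÷ 3 = 55
55 ÷ 5 = 11
11 ÷ 11 = 1

495 = 3^2 × 5 × 11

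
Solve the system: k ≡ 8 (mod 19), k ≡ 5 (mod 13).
M = 19 × 13 = 247. M₁ = 13, y₁ ≡ 3 (mod 19). M₂ = 19, y₂ ≡ 11 (mod 13). k = 8×13×3 + 5×19×11 ≡ 122 (mod 247)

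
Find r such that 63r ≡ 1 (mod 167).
63^(-1) ≡ 114 (mod 167). Verification: 63 × 114 = 7182 ≡ 1 (mod 167)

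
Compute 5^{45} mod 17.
3

Using successive squaring:
Binary expansion of 45: 101101
Powers of 5 mod 17 (each is the square of the previous):
  5^1 ≡ 5 (mod 17)
  5^2 ≡ 5² = 25 ≡ 8 (mod 17)
  5^4 ≡ 8² = 64 ≡ 13 (mod 17)
  5^8 ≡ 13² = 169 ≡ 16 (mod 17)
  5^16 ≡ 16² = 256 ≡ 1 (mod 17)
  5^32 ≡ 1² = 1 ≡ 1 (mod 17)
45 = 32 + 8 + 4 + 1, so 5^45 = 5^32 × 5^8 × 5^4 × 5^1 ≡ 1 × 16 × 13 × 5 (mod 17)
Multiplying step by step:
  1 × 16 = 16 ≡ 16 (mod 17)
  16 × 13 = 208 ≡ 4 (mod 17)
  4 × 5 = 20 ≡ 3 (mod 17)
Result: 5^45 ≡ 3 (mod 17)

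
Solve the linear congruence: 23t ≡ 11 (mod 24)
13

Since gcd(23, 24) = 1 divides 11, a solution exists.
Multiply both sides by the inverse of 23 mod 24:
  23^(-1) mod 24 = 23
  x ≡ 23 × 11 ≡ 253 ≡ 13 (mod 24)
Verification: 23 × 13 = 299 = 12 × 24 + 11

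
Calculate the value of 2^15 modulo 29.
Using repeated squaring. 15 = 8 + 4 + 2 + 1 (binary 1111). Repeated squaring mod 29: 2^1 ≡ 2; 2^2 ≡ 2² = 4 ≡ 4; 2^4 ≡ 4² = 16 ≡ 16; 2^8 ≡ 16² = 256 ≡ 24. Multiply: 2^15 = 2^8 × 2^4 × 2^2 × 2^1 ≡ 24 × 16 × 4 × 2 (mod 29): 24 × 16 = 384 ≡ 7; 7 × 4 = 28 ≡ 28; 28 × 2 = 56 ≡ 27. So 2^15 ≡ 27 (mod 29).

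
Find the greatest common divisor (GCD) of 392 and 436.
4

Using the Euclidean algorithm:
392 = 0 × 436 + 392
436 = 1 × 392 + 44
392 = 8 × 44 + 40
44 = 1 × 40 + 4
40 = 10 × 4 + 0

GCD(392, 436) = 4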